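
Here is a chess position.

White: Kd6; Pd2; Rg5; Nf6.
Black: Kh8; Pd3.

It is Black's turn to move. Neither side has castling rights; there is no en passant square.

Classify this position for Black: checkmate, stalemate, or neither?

stalemate

Black to move; black king on h8.
In check: no.
King squares — g7: attacked by Rg5; h7: attacked by Nf6; g8: attacked by Rg5.
Legal moves for Black: none.
Not in check and no legal moves → stalemate.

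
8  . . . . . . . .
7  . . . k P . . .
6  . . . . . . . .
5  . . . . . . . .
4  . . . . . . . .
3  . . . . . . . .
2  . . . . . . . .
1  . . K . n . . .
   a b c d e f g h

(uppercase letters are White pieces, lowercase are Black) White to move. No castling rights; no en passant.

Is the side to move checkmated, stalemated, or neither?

neither

White to move; white king on c1.
In check: no.
Legal moves for White: Kd2, Kb2, Kd1, Kb1, e8=Q+, e8=R, e8=B+, e8=N.
White has 8 legal moves and is not in check → neither.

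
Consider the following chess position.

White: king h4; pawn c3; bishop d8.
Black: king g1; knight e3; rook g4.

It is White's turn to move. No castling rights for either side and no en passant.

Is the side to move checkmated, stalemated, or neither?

neither

White to move; white king on h4.
In check: yes, from the black rook on g4.
Legal moves for White: Kh5, Kh3.
White is in check but has 2 legal moves → neither.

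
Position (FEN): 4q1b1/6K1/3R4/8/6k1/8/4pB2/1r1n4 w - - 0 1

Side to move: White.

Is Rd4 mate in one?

After Rd4: black king on g4; in check: yes, from the white rook on d4.
Black has 6 legal replies: Kh5, Kg5, Kf5, Kh3, Kf3, Qe4.
In check but a legal move exists → not checkmate.

no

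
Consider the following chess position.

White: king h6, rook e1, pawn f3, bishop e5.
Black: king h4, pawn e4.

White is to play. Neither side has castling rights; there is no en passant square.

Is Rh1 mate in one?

yes

After Rh1: black king on h4; in check: yes, from the white rook on h1.
King squares — g3: attacked by Be5; h3: attacked by Rh1; g4: attacked by Pf3; g5: attacked by Kh6; h5: attacked by Rh1.
Black has no legal moves → checkmate.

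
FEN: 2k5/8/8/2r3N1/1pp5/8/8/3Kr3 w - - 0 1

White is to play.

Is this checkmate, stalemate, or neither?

White to move; white king on d1.
In check: yes, from the black rook on e1.
Legal moves for White: Kd2, Kc2, Kxe1.
White is in check but has 3 legal moves → neither.

neither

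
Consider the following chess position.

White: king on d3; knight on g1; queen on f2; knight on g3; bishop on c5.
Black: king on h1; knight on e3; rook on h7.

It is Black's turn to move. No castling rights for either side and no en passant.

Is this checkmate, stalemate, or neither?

checkmate

Black to move; black king on h1.
In check: yes, from the white knight on g3.
King squares — g1: attacked by Qf2; g2: attacked by Qf2; h2: attacked by Qf2.
Legal moves for Black: none.
In check with no legal moves → checkmate.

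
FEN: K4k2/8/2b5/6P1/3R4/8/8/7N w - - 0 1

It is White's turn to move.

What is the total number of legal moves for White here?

2

White to move; king on a8.
In check: yes, from the black bishop on c6.
Legal moves: Kb8, Ka7.
Count: 2.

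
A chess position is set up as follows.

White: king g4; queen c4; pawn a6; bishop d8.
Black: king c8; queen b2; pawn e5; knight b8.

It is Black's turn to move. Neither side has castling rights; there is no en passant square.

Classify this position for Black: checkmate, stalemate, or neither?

neither

Black to move; black king on c8.
In check: yes, from the white queen on c4.
King squares — b7: attacked by Pa6; c7: attacked by Qc4; d7: available; b8: own knight; d8: available.
Legal moves for Black: Kxd8, Kd7, Nc6.
Black is in check but has 3 legal moves → neither.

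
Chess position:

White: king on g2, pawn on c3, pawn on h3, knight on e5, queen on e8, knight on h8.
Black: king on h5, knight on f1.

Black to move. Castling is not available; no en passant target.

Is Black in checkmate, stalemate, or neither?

neither

Black to move; black king on h5.
In check: yes, from the white queen on e8.
Legal moves for Black: Kh6, Kg5, Kh4.
Black is in check but has 3 legal moves → neither.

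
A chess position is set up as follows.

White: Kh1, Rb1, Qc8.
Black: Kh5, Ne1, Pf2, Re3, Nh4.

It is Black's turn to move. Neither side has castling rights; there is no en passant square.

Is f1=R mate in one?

After f1=R: white king on h1; in check: yes, from the black rook on f1.
White has 1 legal reply: Kh2.
In check but a legal move exists → not checkmate.

no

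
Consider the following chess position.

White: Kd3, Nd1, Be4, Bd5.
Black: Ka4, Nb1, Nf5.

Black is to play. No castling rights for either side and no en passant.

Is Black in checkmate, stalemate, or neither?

neither

Black to move; black king on a4.
In check: no.
Legal moves for Black: Ng7, Ne7, Nh6, Nd6, Nh4, Nd4, Ng3, Ne3, Kb5, Ka5, Kb4, Ka3, Nc3, Na3, Nd2.
Black has 15 legal moves and is not in check → neither.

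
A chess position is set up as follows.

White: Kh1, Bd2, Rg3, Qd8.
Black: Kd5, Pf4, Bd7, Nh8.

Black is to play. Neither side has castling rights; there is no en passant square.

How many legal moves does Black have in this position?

Black to move; king on d5.
In check: no.
Legal moves: Nf7, Ng6, Ke6, Kd6, Kc6, Ke5, Kc5, Ke4, Kd4, Kc4, fxg3, f3.
Count: 12.

12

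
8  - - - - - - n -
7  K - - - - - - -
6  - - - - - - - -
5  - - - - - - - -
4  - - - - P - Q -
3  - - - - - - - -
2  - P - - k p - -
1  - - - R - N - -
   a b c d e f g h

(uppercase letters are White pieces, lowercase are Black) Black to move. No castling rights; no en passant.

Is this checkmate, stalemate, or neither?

checkmate

Black to move; black king on e2.
In check: yes, from the white queen on g4.
King squares — d1: attacked by Qg4; e1: attacked by Rd1; f1: attacked by Rd1; d2: attacked by Rd1; f2: own pawn; d3: attacked by Rd1; e3: attacked by Nf1; f3: attacked by Qg4.
Legal moves for Black: none.
In check with no legal moves → checkmate.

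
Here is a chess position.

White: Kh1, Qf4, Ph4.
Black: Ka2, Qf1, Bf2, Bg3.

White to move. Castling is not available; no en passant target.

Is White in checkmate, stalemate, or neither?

White to move; white king on h1.
In check: yes, from the black queen on f1.
King squares — g1: attacked by Qf1; g2: attacked by Qf1; h2: attacked by Bg3.
Legal moves for White: none.
In check with no legal moves → checkmate.

checkmate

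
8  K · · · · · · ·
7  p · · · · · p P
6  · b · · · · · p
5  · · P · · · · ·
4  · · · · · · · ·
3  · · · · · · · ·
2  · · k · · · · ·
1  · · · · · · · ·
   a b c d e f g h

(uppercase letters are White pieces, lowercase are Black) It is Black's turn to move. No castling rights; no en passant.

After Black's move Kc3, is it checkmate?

no

After Kc3: white king on a8; in check: no.
White is not in check, so this cannot be checkmate.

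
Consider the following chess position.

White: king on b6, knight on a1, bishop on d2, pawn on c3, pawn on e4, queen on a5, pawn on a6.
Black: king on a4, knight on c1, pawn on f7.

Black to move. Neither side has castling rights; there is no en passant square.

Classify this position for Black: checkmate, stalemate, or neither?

checkmate

Black to move; black king on a4.
In check: yes, from the white queen on a5.
King squares — a3: attacked by Qa5; b3: attacked by Na1; b4: attacked by Pc3; a5: attacked by Kb6; b5: attacked by Qa5.
Legal moves for Black: none.
In check with no legal moves → checkmate.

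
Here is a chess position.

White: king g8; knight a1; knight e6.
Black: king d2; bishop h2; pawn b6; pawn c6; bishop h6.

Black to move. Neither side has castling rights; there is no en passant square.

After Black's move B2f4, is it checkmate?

no

After B2f4: white king on g8; in check: no.
White is not in check, so this cannot be checkmate.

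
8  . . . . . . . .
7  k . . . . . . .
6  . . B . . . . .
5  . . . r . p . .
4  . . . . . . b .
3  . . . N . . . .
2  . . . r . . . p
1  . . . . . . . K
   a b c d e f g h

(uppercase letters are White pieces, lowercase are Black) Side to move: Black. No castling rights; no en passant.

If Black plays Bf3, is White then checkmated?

After Bf3: white king on h1; in check: yes, from the black bishop on f3.
King squares — g1: attacked by Ph2; g2: attacked by Rd2; h2: attacked by Rd2.
White has no legal moves → checkmate.

yes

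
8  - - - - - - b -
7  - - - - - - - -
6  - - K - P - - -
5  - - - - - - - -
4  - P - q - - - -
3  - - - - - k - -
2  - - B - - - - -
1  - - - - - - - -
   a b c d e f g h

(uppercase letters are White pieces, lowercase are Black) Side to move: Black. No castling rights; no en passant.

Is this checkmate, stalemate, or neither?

Black to move; black king on f3.
In check: no.
Legal moves for Black include: Bh7, Bf7, Bxe6, Qh8, Qd8, Qg7, Qd7+, Qa7, Qf6, Qd6+, Qb6+, Qe5, Qd5+, Qc5+, Qh4, Qg4, Qf4, Qe4+, ... (list truncated; more exist).
Black has legal moves and is not in check → neither.

neither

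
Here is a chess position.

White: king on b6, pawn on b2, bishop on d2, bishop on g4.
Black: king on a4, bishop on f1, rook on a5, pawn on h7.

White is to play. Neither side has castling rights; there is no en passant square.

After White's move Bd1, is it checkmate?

After Bd1: black king on a4; in check: yes, from the white bishop on d1.
King squares — a3: attacked by Pb2; b3: attacked by Bd1; b4: attacked by Bd2; a5: own rook; b5: attacked by Kb6.
Black has no legal moves → checkmate.

yes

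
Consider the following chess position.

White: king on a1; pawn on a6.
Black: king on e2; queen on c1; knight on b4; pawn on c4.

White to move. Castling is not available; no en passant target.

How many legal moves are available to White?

White to move; king on a1.
In check: yes, from the black queen on c1.
Legal moves: none.
Count: 0.

0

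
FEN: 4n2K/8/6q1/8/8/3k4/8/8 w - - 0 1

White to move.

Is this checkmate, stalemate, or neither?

White to move; white king on h8.
In check: no.
King squares — g7: attacked by Qg6; h7: attacked by Qg6; g8: attacked by Qg6.
Legal moves for White: none.
Not in check and no legal moves → stalemate.

stalemate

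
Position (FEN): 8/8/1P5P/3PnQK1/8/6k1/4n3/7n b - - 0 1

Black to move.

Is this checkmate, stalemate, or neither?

Black to move; black king on g3.
In check: no.
Legal moves for Black: Nf7+, Nd7, Ng6, Nc6, Ng4, Nc4, Nf3+, Nd3, Kh2, Kg2, Nf4, Nd4, Nc3, Ng1, Nc1, Nf2.
Black has 16 legal moves and is not in check → neither.

neither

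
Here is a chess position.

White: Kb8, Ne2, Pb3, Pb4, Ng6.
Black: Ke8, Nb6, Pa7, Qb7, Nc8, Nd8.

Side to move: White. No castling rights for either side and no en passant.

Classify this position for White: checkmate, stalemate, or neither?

White to move; white king on b8.
In check: yes, from the black queen on b7.
King squares — a7: attacked by Qb7; b7: attacked by Nd8; c7: attacked by Qb7; a8: attacked by Nb6; c8: attacked by Nb6.
Legal moves for White: none.
In check with no legal moves → checkmate.

checkmate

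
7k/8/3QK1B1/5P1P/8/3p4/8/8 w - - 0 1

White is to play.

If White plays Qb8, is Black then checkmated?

After Qb8: black king on h8; in check: yes, from the white queen on b8.
Black has 1 legal reply: Kg7.
In check but a legal move exists → not checkmate.

no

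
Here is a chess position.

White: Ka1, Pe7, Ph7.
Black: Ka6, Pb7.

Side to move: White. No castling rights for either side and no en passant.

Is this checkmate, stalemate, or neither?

White to move; white king on a1.
In check: no.
Legal moves for White: Kb2, Ka2, Kb1, h8=Q, h8=R, h8=B, h8=N, e8=Q, e8=R, e8=B, e8=N.
White has 11 legal moves and is not in check → neither.

neither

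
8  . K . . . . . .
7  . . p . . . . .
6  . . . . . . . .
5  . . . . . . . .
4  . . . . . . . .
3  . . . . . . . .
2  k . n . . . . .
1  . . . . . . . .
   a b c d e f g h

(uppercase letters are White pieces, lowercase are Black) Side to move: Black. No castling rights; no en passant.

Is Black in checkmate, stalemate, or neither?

Black to move; black king on a2.
In check: no.
Legal moves for Black: Nd4, Nb4, Ne3, Na3, Ne1, Na1, Kb3, Ka3, Kb2, Kb1, Ka1, c6, c5.
Black has 13 legal moves and is not in check → neither.

neither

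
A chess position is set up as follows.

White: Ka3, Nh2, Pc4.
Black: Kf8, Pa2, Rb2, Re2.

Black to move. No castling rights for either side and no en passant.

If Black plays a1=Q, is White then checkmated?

After a1=Q: white king on a3; in check: yes, from the black queen on a1.
King squares — a2: attacked by Qa1; b2: attacked by Qa1; b3: attacked by Rb2; a4: attacked by Qa1; b4: attacked by Rb2.
White has no legal moves → checkmate.

yes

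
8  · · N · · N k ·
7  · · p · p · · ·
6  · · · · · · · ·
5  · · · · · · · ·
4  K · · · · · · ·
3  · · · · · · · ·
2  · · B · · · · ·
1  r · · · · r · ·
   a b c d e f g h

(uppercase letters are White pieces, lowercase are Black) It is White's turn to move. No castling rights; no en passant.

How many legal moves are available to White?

3

White to move; king on a4.
In check: yes, from the black rook on a1.
Legal moves: Kb5, Kb4, Kb3.
Count: 3.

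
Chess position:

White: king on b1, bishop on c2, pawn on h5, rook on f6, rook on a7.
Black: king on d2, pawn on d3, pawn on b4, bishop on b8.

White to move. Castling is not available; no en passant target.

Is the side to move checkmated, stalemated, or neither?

White to move; white king on b1.
In check: no.
Legal moves for White include: Ra8, Rh7, Rg7, Raf7, Re7, Rd7, Rc7, Rb7, Raa6, Ra5, Ra4, Ra3, Ra2, Ra1, Rf8, Rff7, Rh6, Rg6, ... (list truncated; more exist).
White has legal moves and is not in check → neither.

neither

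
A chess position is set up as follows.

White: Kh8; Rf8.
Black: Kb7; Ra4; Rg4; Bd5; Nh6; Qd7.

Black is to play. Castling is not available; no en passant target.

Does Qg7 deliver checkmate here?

After Qg7: white king on h8; in check: yes, from the black queen on g7.
King squares — g7: attacked by Rg4; h7: attacked by Qg7; g8: attacked by Bd5.
White has no legal moves → checkmate.

yes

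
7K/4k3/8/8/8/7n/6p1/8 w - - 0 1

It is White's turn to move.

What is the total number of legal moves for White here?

White to move; king on h8.
In check: no.
Legal moves: Kg8, Kh7, Kg7.
Count: 3.

3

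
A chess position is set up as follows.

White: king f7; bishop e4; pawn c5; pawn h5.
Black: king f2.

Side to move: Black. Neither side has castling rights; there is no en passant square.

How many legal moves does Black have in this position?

Black to move; king on f2.
In check: no.
Legal moves: Kg3, Ke3, Ke2, Kg1, Kf1, Ke1.
Count: 6.

6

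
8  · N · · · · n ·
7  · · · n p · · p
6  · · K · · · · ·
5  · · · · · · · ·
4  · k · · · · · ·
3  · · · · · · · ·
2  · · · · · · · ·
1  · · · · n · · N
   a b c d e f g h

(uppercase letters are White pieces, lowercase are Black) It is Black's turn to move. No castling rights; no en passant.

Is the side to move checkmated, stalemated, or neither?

Black to move; black king on b4.
In check: no.
Legal moves for Black include: Nh6, Ngf6, Nf8, Nxb8+, Ndf6, Nb6, Ne5+, Nc5, Ka5, Kc4, Ka4, Kc3, Kb3, Ka3, Nf3, Nd3, Ng2, Nc2, ... (list truncated; more exist).
Black has legal moves and is not in check → neither.

neither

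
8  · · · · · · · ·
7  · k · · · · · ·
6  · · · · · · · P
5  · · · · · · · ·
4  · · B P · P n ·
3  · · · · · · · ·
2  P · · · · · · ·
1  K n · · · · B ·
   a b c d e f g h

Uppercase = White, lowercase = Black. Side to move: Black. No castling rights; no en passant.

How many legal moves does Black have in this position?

16

Black to move; king on b7.
In check: no.
Legal moves: Kc8, Kb8, Ka8, Kc7, Ka7, Kc6, Kb6, Nxh6, Nf6, Ne5, Ne3, Nh2, Nf2, Nc3, Na3, Nd2.
Count: 16.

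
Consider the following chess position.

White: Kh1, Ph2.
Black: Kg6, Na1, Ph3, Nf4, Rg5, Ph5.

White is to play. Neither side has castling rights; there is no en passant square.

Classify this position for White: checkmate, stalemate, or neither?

stalemate

White to move; white king on h1.
In check: no.
King squares — g1: attacked by Rg5; g2: attacked by Ph3; h2: own pawn.
Legal moves for White: none.
Not in check and no legal moves → stalemate.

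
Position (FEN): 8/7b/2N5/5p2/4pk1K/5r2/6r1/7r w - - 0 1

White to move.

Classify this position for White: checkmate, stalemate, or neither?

White to move; white king on h4.
In check: yes, from the black rook on h1.
King squares — g3: attacked by Rg2; h3: attacked by Rh1; g4: attacked by Rg2; g5: attacked by Rg2; h5: attacked by Rh1.
Legal moves for White: none.
In check with no legal moves → checkmate.

checkmate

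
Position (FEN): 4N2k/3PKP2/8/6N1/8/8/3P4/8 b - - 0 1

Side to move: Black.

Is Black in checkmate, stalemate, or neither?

Black to move; black king on h8.
In check: no.
King squares — g7: attacked by Ne8; h7: attacked by Ng5; g8: attacked by Pf7.
Legal moves for Black: none.
Not in check and no legal moves → stalemate.

stalemate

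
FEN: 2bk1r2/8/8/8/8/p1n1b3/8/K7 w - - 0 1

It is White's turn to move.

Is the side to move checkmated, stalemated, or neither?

White to move; white king on a1.
In check: no.
King squares — b1: attacked by Nc3; a2: attacked by Nc3; b2: attacked by Pa3.
Legal moves for White: none.
Not in check and no legal moves → stalemate.

stalemate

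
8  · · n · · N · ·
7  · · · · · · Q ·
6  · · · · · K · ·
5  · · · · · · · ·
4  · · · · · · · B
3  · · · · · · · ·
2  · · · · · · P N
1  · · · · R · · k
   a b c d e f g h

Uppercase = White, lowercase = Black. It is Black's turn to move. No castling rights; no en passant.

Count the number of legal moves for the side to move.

Black to move; king on h1.
In check: yes, from the white rook on e1.
Legal moves: Kxh2.
Count: 1.

1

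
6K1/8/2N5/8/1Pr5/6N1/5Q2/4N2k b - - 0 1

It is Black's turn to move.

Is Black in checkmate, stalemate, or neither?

checkmate

Black to move; black king on h1.
In check: yes, from the white knight on g3.
King squares — g1: attacked by Qf2; g2: attacked by Ne1; h2: attacked by Qf2.
Legal moves for Black: none.
In check with no legal moves → checkmate.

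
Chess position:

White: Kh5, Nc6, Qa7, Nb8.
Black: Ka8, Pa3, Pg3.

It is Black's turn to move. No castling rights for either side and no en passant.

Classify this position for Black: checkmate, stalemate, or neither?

Black to move; black king on a8.
In check: yes, from the white queen on a7.
King squares — a7: attacked by Nc6; b7: attacked by Qa7; b8: attacked by Nc6.
Legal moves for Black: none.
In check with no legal moves → checkmate.

checkmate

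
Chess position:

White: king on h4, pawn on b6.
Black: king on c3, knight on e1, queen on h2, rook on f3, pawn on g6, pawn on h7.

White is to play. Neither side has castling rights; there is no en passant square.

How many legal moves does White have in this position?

White to move; king on h4.
In check: yes, from the black queen on h2.
Legal moves: Kg5, Kg4.
Count: 2.

2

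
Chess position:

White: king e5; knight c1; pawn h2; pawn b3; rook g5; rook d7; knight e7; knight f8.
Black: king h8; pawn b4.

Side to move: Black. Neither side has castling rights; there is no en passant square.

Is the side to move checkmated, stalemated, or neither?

stalemate

Black to move; black king on h8.
In check: no.
King squares — g7: attacked by Rg5; h7: attacked by Nf8; g8: attacked by Rg5.
Legal moves for Black: none.
Not in check and no legal moves → stalemate.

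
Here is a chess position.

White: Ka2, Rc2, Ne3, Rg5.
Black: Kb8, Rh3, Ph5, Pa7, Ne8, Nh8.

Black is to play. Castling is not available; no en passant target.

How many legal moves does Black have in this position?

17

Black to move; king on b8.
In check: no.
Legal moves: Nf7, Ng6, Ng7, Nc7, Nf6, Nd6, Ka8, Kb7, Rh4, Rg3, Rf3, Rxe3, Rh2, Rh1, a6, h4, a5.
Count: 17.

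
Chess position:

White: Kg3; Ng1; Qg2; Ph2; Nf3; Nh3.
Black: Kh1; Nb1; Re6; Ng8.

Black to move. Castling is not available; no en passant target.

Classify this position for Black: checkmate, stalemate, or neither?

Black to move; black king on h1.
In check: yes, from the white queen on g2.
King squares — g1: attacked by Qg2; g2: attacked by Kg3; h2: attacked by Qg2.
Legal moves for Black: none.
In check with no legal moves → checkmate.

checkmate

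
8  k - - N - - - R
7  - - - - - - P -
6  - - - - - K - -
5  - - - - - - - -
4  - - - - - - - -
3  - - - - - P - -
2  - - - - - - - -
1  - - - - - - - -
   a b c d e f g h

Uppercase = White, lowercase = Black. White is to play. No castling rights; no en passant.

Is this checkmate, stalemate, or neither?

neither

White to move; white king on f6.
In check: no.
Legal moves for White include: Rg8, Rf8, Re8, Rh7, Rh6, Rh5, Rh4, Rh3, Rh2, Rh1, Nf7+, Nb7+, Ne6+, Nc6+, Kf7, Ke7, Kg6, Ke6, ... (list truncated; more exist).
White has legal moves and is not in check → neither.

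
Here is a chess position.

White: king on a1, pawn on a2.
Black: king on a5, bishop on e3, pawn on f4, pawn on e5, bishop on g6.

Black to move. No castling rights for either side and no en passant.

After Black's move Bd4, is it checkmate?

yes

After Bd4: white king on a1; in check: yes, from the black bishop on d4.
King squares — b1: attacked by Bg6; a2: own pawn; b2: attacked by Bd4.
White has no legal moves → checkmate.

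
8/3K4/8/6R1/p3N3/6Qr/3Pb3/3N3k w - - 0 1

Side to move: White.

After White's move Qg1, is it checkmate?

After Qg1: black king on h1; in check: yes, from the white queen on g1.
King squares — g1: attacked by Rg5; g2: attacked by Qg1; h2: attacked by Qg1.
Black has no legal moves → checkmate.

yes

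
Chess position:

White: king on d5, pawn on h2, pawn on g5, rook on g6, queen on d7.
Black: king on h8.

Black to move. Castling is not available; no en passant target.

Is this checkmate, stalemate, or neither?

Black to move; black king on h8.
In check: no.
King squares — g7: attacked by Rg6; h7: attacked by Qd7; g8: attacked by Rg6.
Legal moves for Black: none.
Not in check and no legal moves → stalemate.

stalemate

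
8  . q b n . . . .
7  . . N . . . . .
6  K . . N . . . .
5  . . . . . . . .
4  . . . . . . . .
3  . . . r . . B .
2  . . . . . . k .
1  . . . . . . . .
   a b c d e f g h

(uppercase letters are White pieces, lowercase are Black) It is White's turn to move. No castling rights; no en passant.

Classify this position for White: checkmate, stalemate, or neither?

White to move; white king on a6.
In check: yes, from the black bishop on c8.
Legal moves for White: Ka5, Nxc8, Nb7.
White is in check but has 3 legal moves → neither.

neither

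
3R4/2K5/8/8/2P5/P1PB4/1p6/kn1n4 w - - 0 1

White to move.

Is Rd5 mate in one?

After Rd5: black king on a1; in check: no.
Black is not in check, so this cannot be checkmate.

no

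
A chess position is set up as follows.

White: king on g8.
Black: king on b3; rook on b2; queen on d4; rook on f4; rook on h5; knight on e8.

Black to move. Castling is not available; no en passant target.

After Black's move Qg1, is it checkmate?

After Qg1: white king on g8; in check: yes, from the black queen on g1.
King squares — f7: attacked by Rf4; g7: attacked by Qg1; h7: attacked by Rh5; f8: attacked by Rf4; h8: attacked by Rh5.
White has no legal moves → checkmate.

yes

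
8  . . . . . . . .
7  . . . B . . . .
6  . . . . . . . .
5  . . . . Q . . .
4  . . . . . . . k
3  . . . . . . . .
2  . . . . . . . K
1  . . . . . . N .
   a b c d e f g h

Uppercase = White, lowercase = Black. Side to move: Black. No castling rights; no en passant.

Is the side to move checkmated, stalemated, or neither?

Black to move; black king on h4.
In check: no.
King squares — g3: attacked by Kh2; h3: attacked by Ng1; g4: attacked by Bd7; g5: attacked by Qe5; h5: attacked by Qe5.
Legal moves for Black: none.
Not in check and no legal moves → stalemate.

stalemate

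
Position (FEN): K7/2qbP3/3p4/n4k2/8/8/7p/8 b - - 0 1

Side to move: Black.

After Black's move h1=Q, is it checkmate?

yes

After h1=Q: white king on a8; in check: yes, from the black queen on h1.
King squares — a7: attacked by Qc7; b7: attacked by Qh1; b8: attacked by Qc7.
White has no legal moves → checkmate.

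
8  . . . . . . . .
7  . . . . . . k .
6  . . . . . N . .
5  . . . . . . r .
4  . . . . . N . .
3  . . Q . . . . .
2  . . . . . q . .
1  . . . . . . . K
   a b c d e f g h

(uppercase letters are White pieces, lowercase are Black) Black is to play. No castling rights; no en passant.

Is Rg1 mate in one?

After Rg1: white king on h1; in check: yes, from the black rook on g1.
King squares — g1: attacked by Qf2; g2: attacked by Rg1; h2: attacked by Qf2.
White has no legal moves → checkmate.

yes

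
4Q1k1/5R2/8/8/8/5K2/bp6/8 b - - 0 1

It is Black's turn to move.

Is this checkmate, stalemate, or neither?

checkmate

Black to move; black king on g8.
In check: yes, from the white queen on e8.
King squares — f7: attacked by Qe8; g7: attacked by Rf7; h7: attacked by Rf7; f8: attacked by Rf7; h8: attacked by Qe8.
Legal moves for Black: none.
In check with no legal moves → checkmate.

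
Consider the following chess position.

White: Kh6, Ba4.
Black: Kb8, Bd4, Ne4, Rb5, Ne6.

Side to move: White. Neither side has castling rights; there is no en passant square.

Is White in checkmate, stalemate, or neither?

neither

White to move; white king on h6.
In check: no.
Legal moves for White: Kh7, Kg6, Bxb5, Bb3, Bc2, Bd1.
White has 6 legal moves and is not in check → neither.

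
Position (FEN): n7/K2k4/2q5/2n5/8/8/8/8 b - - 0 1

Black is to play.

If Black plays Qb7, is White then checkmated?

yes

After Qb7: white king on a7; in check: yes, from the black queen on b7.
King squares — a6: attacked by Nc5; b6: attacked by Qb7; b7: attacked by Nc5; a8: attacked by Qb7; b8: attacked by Qb7.
White has no legal moves → checkmate.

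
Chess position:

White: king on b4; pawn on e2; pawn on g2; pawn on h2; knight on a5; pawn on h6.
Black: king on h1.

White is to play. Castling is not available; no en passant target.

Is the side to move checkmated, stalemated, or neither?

neither

White to move; white king on b4.
In check: no.
Legal moves for White: Nb7, Nc6, Nc4, Nb3, Kc5, Kb5, Kc4, Ka4, Kc3, Kb3, Ka3, h7, h3, g3, e3, h4, g4, e4.
White has 18 legal moves and is not in check → neither.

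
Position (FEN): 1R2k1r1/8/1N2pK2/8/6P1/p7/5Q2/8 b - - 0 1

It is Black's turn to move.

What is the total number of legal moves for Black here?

Black to move; king on e8.
In check: yes, from the white rook on b8.
Legal moves: none.
Count: 0.

0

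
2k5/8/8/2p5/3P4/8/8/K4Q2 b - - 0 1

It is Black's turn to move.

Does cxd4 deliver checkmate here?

no

After cxd4: white king on a1; in check: no.
White is not in check, so this cannot be checkmate.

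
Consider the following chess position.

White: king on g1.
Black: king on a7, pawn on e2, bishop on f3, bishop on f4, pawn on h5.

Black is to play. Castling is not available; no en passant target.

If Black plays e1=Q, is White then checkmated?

yes

After e1=Q: white king on g1; in check: yes, from the black queen on e1.
King squares — f1: attacked by Qe1; h1: attacked by Qe1; f2: attacked by Qe1; g2: attacked by Bf3; h2: attacked by Bf4.
White has no legal moves → checkmate.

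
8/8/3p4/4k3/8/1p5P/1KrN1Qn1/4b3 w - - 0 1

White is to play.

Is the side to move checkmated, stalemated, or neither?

White to move; white king on b2.
In check: yes, from the black rook on c2.
King squares — a1: available; b1: available; c1: attacked by Rc2; a2: attacked by Rc2; c2: attacked by Pb3; a3: available; b3: available; c3: attacked by Rc2.
Legal moves for White: Kxb3, Ka3, Kb1, Ka1.
White is in check but has 4 legal moves → neither.

neither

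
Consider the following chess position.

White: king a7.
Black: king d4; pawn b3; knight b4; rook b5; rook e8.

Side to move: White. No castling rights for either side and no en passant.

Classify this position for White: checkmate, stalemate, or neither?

stalemate

White to move; white king on a7.
In check: no.
King squares — a6: attacked by Nb4; b6: attacked by Rb5; b7: attacked by Rb5; a8: attacked by Re8; b8: attacked by Rb5.
Legal moves for White: none.
Not in check and no legal moves → stalemate.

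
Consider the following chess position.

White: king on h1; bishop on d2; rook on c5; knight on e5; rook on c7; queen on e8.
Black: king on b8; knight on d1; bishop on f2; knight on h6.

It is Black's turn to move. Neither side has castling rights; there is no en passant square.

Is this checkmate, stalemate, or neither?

Black to move; black king on b8.
In check: yes, from the white queen on e8.
King squares — a7: attacked by Rc7; b7: attacked by Rc7; c7: attacked by Rc5; a8: attacked by Qe8; c8: attacked by Rc7.
Legal moves for Black: none.
In check with no legal moves → checkmate.

checkmate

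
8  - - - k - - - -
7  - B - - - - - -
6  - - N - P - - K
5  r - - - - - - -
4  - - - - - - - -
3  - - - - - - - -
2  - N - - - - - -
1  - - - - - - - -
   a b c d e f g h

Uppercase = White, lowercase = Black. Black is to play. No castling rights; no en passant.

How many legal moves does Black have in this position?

2

Black to move; king on d8.
In check: yes, from the white knight on c6.
Legal moves: Ke8, Kc7.
Count: 2.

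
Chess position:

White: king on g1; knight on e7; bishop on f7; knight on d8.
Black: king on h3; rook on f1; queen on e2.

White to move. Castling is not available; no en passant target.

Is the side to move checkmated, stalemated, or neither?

checkmate

White to move; white king on g1.
In check: yes, from the black rook on f1.
King squares — f1: attacked by Qe2; h1: attacked by Rf1; f2: attacked by Rf1; g2: attacked by Qe2; h2: attacked by Qe2.
Legal moves for White: none.
In check with no legal moves → checkmate.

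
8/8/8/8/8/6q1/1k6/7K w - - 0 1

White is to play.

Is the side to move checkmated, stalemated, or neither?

stalemate

White to move; white king on h1.
In check: no.
King squares — g1: attacked by Qg3; g2: attacked by Qg3; h2: attacked by Qg3.
Legal moves for White: none.
Not in check and no legal moves → stalemate.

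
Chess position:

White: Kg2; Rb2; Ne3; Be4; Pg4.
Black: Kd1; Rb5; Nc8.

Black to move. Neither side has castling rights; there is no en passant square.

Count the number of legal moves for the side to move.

2

Black to move; king on d1.
In check: yes, from the white knight on e3.
Legal moves: Ke1, Kc1.
Count: 2.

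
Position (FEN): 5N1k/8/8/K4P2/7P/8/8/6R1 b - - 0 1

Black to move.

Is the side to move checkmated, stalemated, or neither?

Black to move; black king on h8.
In check: no.
King squares — g7: attacked by Rg1; h7: attacked by Nf8; g8: attacked by Rg1.
Legal moves for Black: none.
Not in check and no legal moves → stalemate.

stalemate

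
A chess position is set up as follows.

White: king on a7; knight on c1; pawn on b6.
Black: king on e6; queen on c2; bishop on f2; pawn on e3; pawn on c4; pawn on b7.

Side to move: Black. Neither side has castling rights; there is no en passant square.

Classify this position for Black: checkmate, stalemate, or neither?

Black to move; black king on e6.
In check: no.
Legal moves for Black include: Kf7, Ke7, Kd7, Kf6, Kd6, Kf5, Ke5, Kd5, Bh4, Bg3, Bg1, Be1, Qh7, Qg6, Qf5, Qe4, Qa4+, Qd3, ... (list truncated; more exist).
Black has legal moves and is not in check → neither.

neither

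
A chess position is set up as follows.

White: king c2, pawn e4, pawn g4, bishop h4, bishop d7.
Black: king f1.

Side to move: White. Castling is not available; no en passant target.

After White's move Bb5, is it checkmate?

no

After Bb5: black king on f1; in check: yes, from the white bishop on b5.
Black has 2 legal replies: Kg2, Kg1.
In check but a legal move exists → not checkmate.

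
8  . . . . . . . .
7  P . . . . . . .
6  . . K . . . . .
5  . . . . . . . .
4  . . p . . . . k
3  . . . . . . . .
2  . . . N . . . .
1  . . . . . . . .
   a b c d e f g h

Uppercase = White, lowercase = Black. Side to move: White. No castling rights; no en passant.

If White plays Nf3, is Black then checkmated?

no

After Nf3: black king on h4; in check: yes, from the white knight on f3.
Black has 4 legal replies: Kh5, Kg4, Kh3, Kg3.
In check but a legal move exists → not checkmate.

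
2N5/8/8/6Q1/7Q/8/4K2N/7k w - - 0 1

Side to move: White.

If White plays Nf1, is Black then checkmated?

yes

After Nf1: black king on h1; in check: yes, from the white queen on h4.
King squares — g1: attacked by Qg5; g2: attacked by Qg5; h2: attacked by Nf1.
Black has no legal moves → checkmate.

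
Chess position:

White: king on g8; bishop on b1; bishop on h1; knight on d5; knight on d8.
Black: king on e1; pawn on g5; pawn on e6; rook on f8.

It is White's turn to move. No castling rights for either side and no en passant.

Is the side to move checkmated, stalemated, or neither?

White to move; white king on g8.
In check: yes, from the black rook on f8.
Legal moves for White: Kxf8, Kh7, Kg7.
White is in check but has 3 legal moves → neither.

neither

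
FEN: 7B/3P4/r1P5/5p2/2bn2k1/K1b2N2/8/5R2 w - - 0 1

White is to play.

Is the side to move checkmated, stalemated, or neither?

checkmate

White to move; white king on a3.
In check: yes, from the black rook on a6.
King squares — a2: attacked by Bc4; b2: attacked by Bc3; b3: attacked by Bc4; a4: attacked by Ra6; b4: attacked by Bc3.
Legal moves for White: none.
In check with no legal moves → checkmate.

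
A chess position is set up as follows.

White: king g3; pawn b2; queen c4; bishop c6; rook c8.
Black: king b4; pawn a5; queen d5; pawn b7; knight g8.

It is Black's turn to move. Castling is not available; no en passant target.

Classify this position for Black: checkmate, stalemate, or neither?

Black to move; black king on b4.
In check: yes, from the white queen on c4.
King squares — a3: attacked by Pb2; b3: attacked by Qc4; c3: attacked by Pb2; a4: attacked by Qc4; c4: available; a5: own pawn; b5: attacked by Qc4; c5: attacked by Qc4.
Legal moves for Black: Kxc4, Qxc4.
Black is in check but has 2 legal moves → neither.

neither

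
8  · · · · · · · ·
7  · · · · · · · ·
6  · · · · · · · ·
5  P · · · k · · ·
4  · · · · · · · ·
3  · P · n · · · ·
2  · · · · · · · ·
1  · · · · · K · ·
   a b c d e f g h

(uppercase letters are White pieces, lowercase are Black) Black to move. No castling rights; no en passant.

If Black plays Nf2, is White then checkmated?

no

After Nf2: white king on f1; in check: no.
White is not in check, so this cannot be checkmate.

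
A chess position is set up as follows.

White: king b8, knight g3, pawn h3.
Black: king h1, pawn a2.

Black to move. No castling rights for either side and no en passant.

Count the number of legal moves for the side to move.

Black to move; king on h1.
In check: yes, from the white knight on g3.
Legal moves: Kh2, Kg2, Kg1.
Count: 3.

3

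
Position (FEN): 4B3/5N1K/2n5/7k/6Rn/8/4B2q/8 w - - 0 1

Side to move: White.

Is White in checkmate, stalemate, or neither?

White to move; white king on h7.
In check: no.
Legal moves for White include: Bd7, Bxc6, Kh8, Kg8, Kg7, Nh8+, Nd8+, Nh6+, Nd6+, Ng5+, Ne5+, Rg8+, Rg7+, Rg6+, Rg5#, Rxh4+, Rf4+, Re4+, ... (list truncated; more exist).
White has legal moves and is not in check → neither.

neither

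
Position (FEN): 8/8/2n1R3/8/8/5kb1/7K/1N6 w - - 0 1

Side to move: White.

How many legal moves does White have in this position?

3

White to move; king on h2.
In check: yes, from the black bishop on g3.
Legal moves: Kh3, Kh1, Kg1.
Count: 3.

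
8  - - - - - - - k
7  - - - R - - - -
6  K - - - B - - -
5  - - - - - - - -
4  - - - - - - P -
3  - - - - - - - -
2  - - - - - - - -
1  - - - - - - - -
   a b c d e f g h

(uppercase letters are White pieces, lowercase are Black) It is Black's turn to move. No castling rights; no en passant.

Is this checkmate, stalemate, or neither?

Black to move; black king on h8.
In check: no.
King squares — g7: attacked by Rd7; h7: attacked by Rd7; g8: attacked by Be6.
Legal moves for Black: none.
Not in check and no legal moves → stalemate.

stalemate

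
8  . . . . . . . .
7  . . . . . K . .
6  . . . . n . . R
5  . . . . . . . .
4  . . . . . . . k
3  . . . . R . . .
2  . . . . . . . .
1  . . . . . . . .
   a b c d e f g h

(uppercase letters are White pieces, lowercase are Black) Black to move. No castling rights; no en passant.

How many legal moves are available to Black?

2

Black to move; king on h4.
In check: yes, from the white rook on h6.
Legal moves: Kg5, Kg4.
Count: 2.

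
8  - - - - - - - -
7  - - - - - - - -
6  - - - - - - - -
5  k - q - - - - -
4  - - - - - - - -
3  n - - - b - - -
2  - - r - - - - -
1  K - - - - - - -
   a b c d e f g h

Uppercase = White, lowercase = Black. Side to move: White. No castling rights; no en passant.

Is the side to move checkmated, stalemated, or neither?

stalemate

White to move; white king on a1.
In check: no.
King squares — b1: attacked by Na3; a2: attacked by Rc2; b2: attacked by Rc2.
Legal moves for White: none.
Not in check and no legal moves → stalemate.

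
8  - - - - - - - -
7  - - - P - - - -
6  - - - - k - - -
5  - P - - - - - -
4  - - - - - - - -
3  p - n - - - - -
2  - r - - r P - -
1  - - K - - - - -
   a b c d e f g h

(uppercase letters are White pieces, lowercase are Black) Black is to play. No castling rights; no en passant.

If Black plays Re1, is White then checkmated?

After Re1: white king on c1; in check: yes, from the black rook on e1.
King squares — b1: attacked by Re1; d1: attacked by Re1; b2: attacked by Pa3; c2: attacked by Rb2; d2: attacked by Rb2.
White has no legal moves → checkmate.

yes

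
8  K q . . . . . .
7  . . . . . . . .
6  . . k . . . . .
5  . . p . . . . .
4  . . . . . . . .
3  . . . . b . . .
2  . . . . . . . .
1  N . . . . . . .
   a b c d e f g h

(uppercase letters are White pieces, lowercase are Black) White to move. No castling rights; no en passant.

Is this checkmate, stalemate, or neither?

White to move; white king on a8.
In check: yes, from the black queen on b8.
Legal moves for White: Kxb8.
White is in check but has 1 legal move → neither.

neither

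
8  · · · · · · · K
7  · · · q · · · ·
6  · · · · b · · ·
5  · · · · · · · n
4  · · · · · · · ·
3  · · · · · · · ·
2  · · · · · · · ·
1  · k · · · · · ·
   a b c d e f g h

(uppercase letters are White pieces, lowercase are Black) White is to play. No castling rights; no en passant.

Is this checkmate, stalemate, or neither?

White to move; white king on h8.
In check: no.
King squares — g7: attacked by Nh5; h7: attacked by Qd7; g8: attacked by Be6.
Legal moves for White: none.
Not in check and no legal moves → stalemate.

stalemate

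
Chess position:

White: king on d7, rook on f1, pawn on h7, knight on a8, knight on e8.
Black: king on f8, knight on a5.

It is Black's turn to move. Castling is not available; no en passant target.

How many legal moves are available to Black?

0

Black to move; king on f8.
In check: yes, from the white rook on f1.
Legal moves: none.
Count: 0.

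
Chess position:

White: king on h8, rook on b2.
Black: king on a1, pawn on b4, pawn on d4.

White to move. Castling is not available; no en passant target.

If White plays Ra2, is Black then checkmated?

no

After Ra2: black king on a1; in check: yes, from the white rook on a2.
Black has 2 legal replies: Kxa2, Kb1.
In check but a legal move exists → not checkmate.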